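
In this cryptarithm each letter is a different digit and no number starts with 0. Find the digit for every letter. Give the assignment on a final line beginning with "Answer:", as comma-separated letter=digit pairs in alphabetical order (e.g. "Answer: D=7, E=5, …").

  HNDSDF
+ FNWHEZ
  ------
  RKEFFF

Step 1. [col 1: F + Z ≡ F (mod 10)] from column 1 (nothing yet, carry-in 0, all letters distinct, none taken yet): Z must equal 0. So Z=0.
Step 2. [col 1: F + Z ≡ F (mod 10)] F=7 is one option consistent with column 1 (F + Z ≡ F (mod 10), carry-in 0) — take it ⇒ F=7.
Step 3. [col 2: D + E ≡ F (mod 10)] column 2 (D + E ≡ F (mod 10), carry-in 0) doesn't pin D yet; pick D=4 and continue. So D=4.
Step 4. [col 2: D + E ≡ F (mod 10)] in column 2 we have D+E≡F with carry-in 0; given D=4, F=7 and digits 0,4,7 already taken and all letters distinct, that pins E to 3. So E=3.
Step 5. [col 3: S + H ≡ F (mod 10)] no forcing yet in column 3 (carry-in 0); S=6 is free and consistent — try it. So S=6.
Step 6. [col 3: S + H ≡ F (mod 10)] column 3 reads S+H+carry(0)=F with S=6, F=7; with digits 0,3,4,6,7 already taken and all letters distinct, the only value for H is 1 ⇒ H=1.
Step 7. [col 4: D + W ≡ E (mod 10)] from column 4 (D=4, E=3, carry-in 0, digits 0,1,3,4,6,7 already taken and all letters distinct): W must equal 9. So W=9.
Step 8. [col 5: N + N ≡ K (mod 10)] column 5: given nothing yet, carry-in 1, and digits 0,1,3,4,6,7,9 already taken and all letters distinct, N+N≡K (mod 10) forces K=5, so K=5.
Step 9. [col 5: N + N ≡ K (mod 10)] from column 5 (K=5, carry-in 1, digits 0,1,3,4,5,6,7,9 already taken and all letters distinct): N must equal 2, so N=2.
Step 10. [col 6: H + F ≡ R (mod 10)] from column 6 (H=1, F=7, carry-in 0, digits 0,1,2,3,4,5,6,7,9 already taken and all letters distinct): R must equal 8 ⇒ R=8.

Answer: D=4, E=3, F=7, H=1, K=5, N=2, R=8, S=6, W=9, Z=0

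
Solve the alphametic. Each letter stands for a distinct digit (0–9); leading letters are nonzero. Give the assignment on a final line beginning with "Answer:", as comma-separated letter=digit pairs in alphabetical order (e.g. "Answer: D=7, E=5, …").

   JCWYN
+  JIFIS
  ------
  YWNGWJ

Step 1. [col 1: N + S ≡ J (mod 10)] no forcing yet in column 1 (carry-in 0); S=9 is free and consistent — try it, so S=9.
Step 2. [col 1: N + S ≡ J (mod 10)] no forcing yet in column 1 (carry-in 0); J=7 is free and consistent — try it ⇒ J=7.
Step 3. [col 1: N + S ≡ J (mod 10)] in column 1 we have N+S≡J with carry-in 0; given S=9, J=7 and digits 7,9 already taken and all letters distinct, that pins N to 8 ⇒ N=8.
Step 4. [col 2: Y + I ≡ W (mod 10)] W=4 is one option consistent with column 2 (Y + I ≡ W (mod 10), carry-in 1) — take it ⇒ W=4.
Step 5. [col 2: Y + I ≡ W (mod 10)] I=2 is one option consistent with column 2 (Y + I ≡ W (mod 10), carry-in 1) — take it ⇒ I=2.
Step 6. [col 2: Y + I ≡ W (mod 10)] column 2: given I=2, W=4, carry-in 1, and digits 2,4,7,8,9 already taken and all letters distinct, Y+I≡W (mod 10) forces Y=1, so Y=1.
Step 7. [col 3: W + F ≡ G (mod 10)] column 3 reads W+F+carry(0)=G with W=4; with digits 1,2,4,7,8,9 already taken and all letters distinct, the only value for G is 0. So G=0.
Step 8. [col 3: W + F ≡ G (mod 10)] in column 3 we have W+F≡G with carry-in 0; given W=4, G=0 and digits 0,1,2,4,7,8,9 already taken and all letters distinct, that pins F to 6, so F=6.
Step 9. [col 4: C + I ≡ N (mod 10)] column 4: given I=2, N=8, carry-in 1, and digits 0,1,2,4,6,7,8,9 already taken and all letters distinct, C+I≡N (mod 10) forces C=5, so C=5.

Answer: C=5, F=6, G=0, I=2, J=7, N=8, S=9, W=4, Y=1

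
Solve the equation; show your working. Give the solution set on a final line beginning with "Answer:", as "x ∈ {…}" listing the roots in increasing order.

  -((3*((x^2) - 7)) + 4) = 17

Step 1. [-((3*((x^2) - 7)) + 4) = 17] LHS negated; negate both sides. So neg: (3*((x^2) - 7)) + 4 = -17.
Step 2. [(3*((x^2) - 7)) + 4 = -17] peel the +4: subtract 4 from each side, so sub: 3*((x^2) - 7) = -21.
Step 3. [3*((x^2) - 7) = -21] 3 out front; divide by 3. So div: (x^2) - 7 = -7.
Step 4. [(x^2) - 7 = -7] 7 comes off first (add 7) ⇒ sub: x^2 = 0.
Step 5. [x^2 = 0] LHS squared, RHS 0 ≥ 0: apply √ (±). So sqrt: x = 0.

Answer: x ∈ {0}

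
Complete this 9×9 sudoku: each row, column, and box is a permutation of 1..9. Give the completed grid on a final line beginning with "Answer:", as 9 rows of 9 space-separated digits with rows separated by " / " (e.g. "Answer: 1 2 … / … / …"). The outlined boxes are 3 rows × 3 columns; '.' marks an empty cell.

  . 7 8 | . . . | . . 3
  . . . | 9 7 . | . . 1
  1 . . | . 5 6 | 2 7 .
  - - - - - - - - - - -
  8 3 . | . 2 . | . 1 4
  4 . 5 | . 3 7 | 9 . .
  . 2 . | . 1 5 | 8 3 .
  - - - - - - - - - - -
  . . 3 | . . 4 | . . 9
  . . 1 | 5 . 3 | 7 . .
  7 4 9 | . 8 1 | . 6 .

Step 1. [r4c4∈{6}] r4c4 is down to just 6. So r4c4=6.
Step 2. [r2c3∈{2,4,6}] 2 has one home in col 3: r2c3 ⇒ r2c3=2.
Step 3. [r1c5∈{4}] only 4 remains possible at r1c5. So r1c5=4.
Step 4. [r4c7∈{5}] r4c7 is down to just 5 ⇒ r4c7=5.
Step 5. [r6c3∈{6,7}] 6 has one home in col 3: r6c3. So r6c3=6.
Step 6. [r3c9∈{8}] r3c9 is down to just 8. So r3c9=8.
Step 7. [r8c9∈{2}] only 2 remains possible at r8c9, so r8c9=2.
Step 8. [r8c1∈{6}] r8c1 is down to just 6 ⇒ r8c1=6.
Step 9. [r2c7∈{4,6}] r2c7 is the only open cell in col 7 admitting 4, so r2c7=4.
Step 10. [r2c8∈{5}] nothing but 5 survives at r2c8, so r2c8=5.
Step 11. [r7c2∈{5,8}] 5 has one home in col 2: r7c2, so r7c2=5.
Step 12. [r9c4∈{2}] r9c4 has the single candidate 2. So r9c4=2.
Step 13. [r3c2∈{9}] only 9 remains possible at r3c2, so r3c2=9.
Step 14. [r7c8∈{8}] r7c8 has the single candidate 8 ⇒ r7c8=8.
Step 15. [r5c8∈{2}] r5c8's peers cover all but 2. So r5c8=2.
Step 16. [r6c9∈{7}] only 7 remains possible at r6c9, so r6c9=7.
Step 17. [r7c4∈{7}] r7c4 has the single candidate 7, so r7c4=7.
Step 18. [r1c8∈{9}] r1c8's peers cover all but 9 ⇒ r1c8=9.
Step 19. [r8c8∈{4}] r8c8's peers cover all but 4. So r8c8=4.
Step 20. [r4c6∈{9}] r4c6 is down to just 9. So r4c6=9.
Step 21. [r3c3∈{4}] r3c3's peers cover all but 4. So r3c3=4.
Step 22. [r1c7∈{6}] nothing but 6 survives at r1c7 ⇒ r1c7=6.
Step 23. [r5c2∈{1}] nothing but 1 survives at r5c2. So r5c2=1.
Step 24. [r7c1∈{2}] nothing but 2 survives at r7c1. So r7c1=2.
Step 25. [r5c4∈{8}] only 8 remains possible at r5c4. So r5c4=8.
Step 26. [r1c6∈{2}] r1c6 has the single candidate 2. So r1c6=2.
Step 27. [r7c7∈{1}] r7c7 is down to just 1 ⇒ r7c7=1.
Step 28. [r1c1∈{5}] r1c1 is down to just 5. So r1c1=5.
Step 29. [r9c9∈{5}] nothing but 5 survives at r9c9, so r9c9=5.
Step 30. [r8c5∈{9}] r8c5's peers cover all but 9, so r8c5=9.
Step 31. [r4c3∈{7}] only 7 remains possible at r4c3. So r4c3=7.
Step 32. [r6c1∈{9}] r6c1 is down to just 9 ⇒ r6c1=9.
Step 33. [r3c4∈{3}] nothing but 3 survives at r3c4 ⇒ r3c4=3.
Step 34. [r9c7∈{3}] nothing but 3 survives at r9c7 ⇒ r9c7=3.
Step 35. [r2c1∈{3}] nothing but 3 survives at r2c1. So r2c1=3.
Step 36. [r2c6∈{8}] nothing but 8 survives at r2c6, so r2c6=8.
Step 37. [r5c9∈{6}] only 6 remains possible at r5c9. So r5c9=6.
Step 38. [r1c4∈{1}] nothing but 1 survives at r1c4 ⇒ r1c4=1.
Step 39. [r7c5∈{6}] r7c5 is down to just 6 ⇒ r7c5=6.
Step 40. [r8c2∈{8}] r8c2 is down to just 8 ⇒ r8c2=8.
Step 41. [r2c2∈{6}] nothing but 6 survives at r2c2. So r2c2=6.
Step 42. [r6c4∈{4}] nothing but 4 survives at r6c4, so r6c4=4.

Answer: 5 7 8 1 4 2 6 9 3 / 3 6 2 9 7 8 4 5 1 / 1 9 4 3 5 6 2 7 8 / 8 3 7 6 2 9 5 1 4 / 4 1 5 8 3 7 9 2 6 / 9 2 6 4 1 5 8 3 7 / 2 5 3 7 6 4 1 8 9 / 6 8 1 5 9 3 7 4 2 / 7 4 9 2 8 1 3 6 5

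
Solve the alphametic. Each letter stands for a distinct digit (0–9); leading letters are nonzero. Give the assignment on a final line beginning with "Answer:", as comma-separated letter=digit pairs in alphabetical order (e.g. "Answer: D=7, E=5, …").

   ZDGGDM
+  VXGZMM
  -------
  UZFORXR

Step 1. [col 1: M + M ≡ R (mod 10)] several values work for M in column 1 (M + M ≡ R (mod 10), carry-in 0); try M=5. So M=5.
Step 2. [U] adding two 6-digit numbers gives at most 6+1 digits, and here it does — U is that final carry and must be 1. So U=1.
Step 3. [col 1: M + M ≡ R (mod 10)] column 1 reads M+M+carry(0)=R with M=5; with digits 1,5 already taken and all letters distinct, the only value for R is 0 ⇒ R=0.
Step 4. [col 2: D + M ≡ X (mod 10)] no forcing yet in column 2 (carry-in 1); D=8 is free and consistent — try it. So D=8.
Step 5. [col 2: D + M ≡ X (mod 10)] in column 2 we have D+M≡X with carry-in 1; given D=8, M=5 and digits 0,1,5,8 already taken and all letters distinct, that pins X to 4, so X=4.
Step 6. [col 3: G + Z ≡ R (mod 10)] no forcing yet in column 3 (carry-in 1); G=3 is free and consistent — try it, so G=3.
Step 7. [col 3: G + Z ≡ R (mod 10)] in column 3 we have G+Z≡R with carry-in 1; given G=3, R=0 and digits 0,1,3,4,5,8 already taken and all letters distinct, that pins Z to 6. So Z=6.
Step 8. [col 4: G + G ≡ O (mod 10)] in column 4 we have G+G≡O with carry-in 1; given G=3 and digits 0,1,3,4,5,6,8 already taken and all letters distinct, that pins O to 7 ⇒ O=7.
Step 9. [col 5: D + X ≡ F (mod 10)] column 5 reads D+X+carry(0)=F with D=8, X=4; with digits 0,1,3,4,5,6,7,8 already taken and all letters distinct, the only value for F is 2. So F=2.
Step 10. [col 6: Z + V ≡ Z (mod 10)] column 6: given Z=6, carry-in 1, and digits 0,1,2,3,4,5,6,7,8 already taken and all letters distinct, Z+V≡Z (mod 10) forces V=9. So V=9.

Answer: D=8, F=2, G=3, M=5, O=7, R=0, U=1, V=9, X=4, Z=6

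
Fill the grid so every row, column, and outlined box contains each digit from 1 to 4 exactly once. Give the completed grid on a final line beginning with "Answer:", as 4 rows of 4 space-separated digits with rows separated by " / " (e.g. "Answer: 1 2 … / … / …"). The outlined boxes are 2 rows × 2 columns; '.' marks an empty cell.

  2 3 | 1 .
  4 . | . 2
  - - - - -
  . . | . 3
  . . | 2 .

Step 1. [r4c4∈{1,4}] col 4 places 1 nowhere but r4c4. So r4c4=1.
Step 2. [r3c2∈{1,2,4}] in row 3, 2 fits only at r3c2. So r3c2=2.
Step 3. [r2c2∈{1}] r2c2 is down to just 1, so r2c2=1.
Step 4. [r2c3∈{3}] only 3 remains possible at r2c3 ⇒ r2c3=3.
Step 5. [r4c2∈{4}] only 4 remains possible at r4c2. So r4c2=4.
Step 6. [r3c3∈{4}] r3c3 has the single candidate 4 ⇒ r3c3=4.
Step 7. [r3c1∈{1}] nothing but 1 survives at r3c1 ⇒ r3c1=1.
Step 8. [r1c4∈{4}] only 4 remains possible at r1c4. So r1c4=4.
Step 9. [r4c1∈{3}] r4c1 is down to just 3, so r4c1=3.

Answer: 2 3 1 4 / 4 1 3 2 / 1 2 4 3 / 3 4 2 1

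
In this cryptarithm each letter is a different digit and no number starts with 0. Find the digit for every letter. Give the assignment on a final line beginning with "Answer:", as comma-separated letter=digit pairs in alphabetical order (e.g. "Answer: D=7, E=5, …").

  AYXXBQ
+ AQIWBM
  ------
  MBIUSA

Step 1. [col 1: Q + M ≡ A (mod 10)] no forcing yet in column 1 (carry-in 0); M=8 is free and consistent — try it ⇒ M=8.
Step 2. [col 1: Q + M ≡ A (mod 10)] several values work for Q in column 1 (Q + M ≡ A (mod 10), carry-in 0); try Q=6. So Q=6.
Step 3. [col 1: Q + M ≡ A (mod 10)] from column 1 (Q=6, M=8, carry-in 0, digits 6,8 already taken and all letters distinct): A must equal 4 ⇒ A=4.
Step 4. [col 2: B + B ≡ S (mod 10)] several values work for B in column 2 (B + B ≡ S (mod 10), carry-in 1); try B=7 ⇒ B=7.
Step 5. [col 2: B + B ≡ S (mod 10)] column 2 reads B+B+carry(1)=S with B=7; with digits 4,6,7,8 already taken and all letters distinct, the only value for S is 5. So S=5.
Step 6. [col 3: X + W ≡ U (mod 10)] column 3 (X + W ≡ U (mod 10), carry-in 1) doesn't pin U yet; pick U=3 and continue ⇒ U=3.
Step 7. [col 3: X + W ≡ U (mod 10)] several values work for X in column 3 (X + W ≡ U (mod 10), carry-in 1); try X=0 ⇒ X=0.
Step 8. [col 3: X + W ≡ U (mod 10)] in column 3 we have X+W≡U with carry-in 1; given X=0, U=3 and digits 0,3,4,5,6,7,8 already taken and all letters distinct, that pins W to 2. So W=2.
Step 9. [col 4: X + I ≡ I (mod 10)] no forcing yet in column 4 (carry-in 0); I=9 is free and consistent — try it. So I=9.
Step 10. [col 5: Y + Q ≡ B (mod 10)] from column 5 (Q=6, B=7, carry-in 0, digits 0,2,3,4,5,6,7,8,9 already taken and all letters distinct): Y must equal 1 ⇒ Y=1.

Answer: A=4, B=7, I=9, M=8, Q=6, S=5, U=3, W=2, X=0, Y=1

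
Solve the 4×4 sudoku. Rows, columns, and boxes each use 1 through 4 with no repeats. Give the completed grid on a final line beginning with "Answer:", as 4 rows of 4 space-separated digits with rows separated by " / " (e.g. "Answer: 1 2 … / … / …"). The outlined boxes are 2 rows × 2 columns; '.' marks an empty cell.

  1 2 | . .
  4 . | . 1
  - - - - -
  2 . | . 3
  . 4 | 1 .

Step 1. [r1c3∈{3,4}] row 1 places 3 nowhere but r1c3 ⇒ r1c3=3.
Step 2. [r2c3∈{2}] r2c3 has the single candidate 2, so r2c3=2.
Step 3. [r3c3∈{4}] r3c3 is down to just 4 ⇒ r3c3=4.
Step 4. [r2c2∈{3}] r2c2's peers cover all but 3 ⇒ r2c2=3.
Step 5. [r3c2∈{1}] r3c2's peers cover all but 1, so r3c2=1.
Step 6. [r4c4∈{2}] r4c4's peers cover all but 2, so r4c4=2.
Step 7. [r1c4∈{4}] only 4 remains possible at r1c4, so r1c4=4.
Step 8. [r4c1∈{3}] nothing but 3 survives at r4c1 ⇒ r4c1=3.

Answer: 1 2 3 4 / 4 3 2 1 / 2 1 4 3 / 3 4 1 2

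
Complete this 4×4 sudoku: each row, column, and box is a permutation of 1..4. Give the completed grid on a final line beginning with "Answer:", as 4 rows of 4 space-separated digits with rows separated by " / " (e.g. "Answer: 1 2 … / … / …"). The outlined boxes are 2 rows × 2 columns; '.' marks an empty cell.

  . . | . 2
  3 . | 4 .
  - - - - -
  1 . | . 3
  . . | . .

Step 1. [r3c2∈{2,4}] in row 3, 4 fits only at r3c2, so r3c2=4.
Step 2. [r2c4∈{1}] r2c4 has the single candidate 1. So r2c4=1.
Step 3. [r4c1∈{2}] r4c1 is down to just 2 ⇒ r4c1=2.
Step 4. [r4c3∈{1}] nothing but 1 survives at r4c3, so r4c3=1.
Step 5. [r2c2∈{2}] nothing but 2 survives at r2c2. So r2c2=2.
Step 6. [r4c4∈{4}] r4c4 has the single candidate 4, so r4c4=4.
Step 7. [r3c3∈{2}] r3c3 is down to just 2. So r3c3=2.
Step 8. [r1c3∈{3}] r1c3's peers cover all but 3. So r1c3=3.
Step 9. [r4c2∈{3}] nothing but 3 survives at r4c2. So r4c2=3.
Step 10. [r1c2∈{1}] only 1 remains possible at r1c2. So r1c2=1.
Step 11. [r1c1∈{4}] r1c1 has the single candidate 4 ⇒ r1c1=4.

Answer: 4 1 3 2 / 3 2 4 1 / 1 4 2 3 / 2 3 1 4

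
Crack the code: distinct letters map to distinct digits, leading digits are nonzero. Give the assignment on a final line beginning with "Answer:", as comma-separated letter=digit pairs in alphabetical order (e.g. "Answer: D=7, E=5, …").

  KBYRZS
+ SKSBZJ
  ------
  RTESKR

Step 1. [col 1: S + J ≡ R (mod 10)] column 1 (S + J ≡ R (mod 10), carry-in 0) doesn't pin S yet; pick S=6 and continue, so S=6.
Step 2. [col 1: S + J ≡ R (mod 10)] R=9 is one option consistent with column 1 (S + J ≡ R (mod 10), carry-in 0) — take it ⇒ R=9.
Step 3. [col 1: S + J ≡ R (mod 10)] from column 1 (S=6, R=9, carry-in 0, digits 6,9 already taken and all letters distinct): J must equal 3. So J=3.
Step 4. [col 2: Z + Z ≡ K (mod 10)] no forcing yet in column 2 (carry-in 0); Z=1 is free and consistent — try it ⇒ Z=1.
Step 5. [col 2: Z + Z ≡ K (mod 10)] in column 2 we have Z+Z≡K with carry-in 0; given Z=1 and digits 1,3,6,9 already taken and all letters distinct, that pins K to 2 ⇒ K=2.
Step 6. [col 3: R + B ≡ S (mod 10)] column 3 reads R+B+carry(0)=S with R=9, S=6; with digits 1,2,3,6,9 already taken and all letters distinct, the only value for B is 7. So B=7.
Step 7. [col 4: Y + S ≡ E (mod 10)] column 4: given S=6, carry-in 1, and digits 1,2,3,6,7,9 already taken and all letters distinct, Y+S≡E (mod 10) forces E=5 ⇒ E=5.
Step 8. [col 4: Y + S ≡ E (mod 10)] in column 4 we have Y+S≡E with carry-in 1; given S=6, E=5 and digits 1,2,3,5,6,7,9 already taken and all letters distinct, that pins Y to 8. So Y=8.
Step 9. [col 5: B + K ≡ T (mod 10)] column 5 reads B+K+carry(1)=T with B=7, K=2; with digits 1,2,3,5,6,7,8,9 already taken and all letters distinct, the only value for T is 0 ⇒ T=0.

Answer: B=7, E=5, J=3, K=2, R=9, S=6, T=0, Y=8, Z=1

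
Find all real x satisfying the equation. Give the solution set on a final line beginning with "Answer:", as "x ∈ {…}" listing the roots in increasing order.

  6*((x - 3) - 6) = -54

Step 1. [6*((x - 3) - 6) = -54] LHS = 6·(…); ÷6 both sides. So div: (x - 3) - 6 = -9.
Step 2. [(x - 3) - 6 = -9] peel the -6: add 6 from each side. So sub: x - 3 = -3.
Step 3. [x - 3 = -3] peel the -3: add 3 from each side, so sub: x = 0.

Answer: x ∈ {0}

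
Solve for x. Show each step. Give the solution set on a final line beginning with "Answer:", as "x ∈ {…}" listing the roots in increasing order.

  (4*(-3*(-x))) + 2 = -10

Step 1. [(4*(-3*(-x))) + 2 = -10] 2 comes off first (subtract 2), so sub: 4*(-3*(-x)) = -12.
Step 2. [4*(-3*(-x)) = -12] LHS = 4·(…); ÷4 both sides ⇒ div: -3*(-x) = -3.
Step 3. [-3*(-x) = -3] LHS = -3·(…); ÷-3 both sides ⇒ div: -x = 1.
Step 4. [-x = 1] flip signs both sides, so neg: x = -1.

Answer: x ∈ {-1}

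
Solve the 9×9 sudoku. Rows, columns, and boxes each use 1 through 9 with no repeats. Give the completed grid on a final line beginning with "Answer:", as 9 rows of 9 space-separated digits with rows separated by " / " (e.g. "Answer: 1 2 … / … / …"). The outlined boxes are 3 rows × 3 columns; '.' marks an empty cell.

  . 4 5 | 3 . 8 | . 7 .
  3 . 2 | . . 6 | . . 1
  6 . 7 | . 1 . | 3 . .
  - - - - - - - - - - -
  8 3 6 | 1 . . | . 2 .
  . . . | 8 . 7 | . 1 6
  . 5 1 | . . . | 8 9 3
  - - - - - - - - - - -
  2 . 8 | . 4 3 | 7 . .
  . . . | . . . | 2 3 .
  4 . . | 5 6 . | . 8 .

Step 1. [r8c3∈{9}] r8c3 has the single candidate 9 ⇒ r8c3=9.
Step 2. [r9c9∈{9}] only 9 remains possible at r9c9 ⇒ r9c9=9.
Step 3. [r6c5∈{2}] r6c5 has the single candidate 2, so r6c5=2.
Step 4. [r1c5∈{9}] only 9 remains possible at r1c5, so r1c5=9.
Step 5. [r4c5∈{5}] r4c5 is down to just 5, so r4c5=5.
Step 6. [r8c4∈{7}] r8c4 has the single candidate 7. So r8c4=7.
Step 7. [r2c4∈{4}] r2c4 is down to just 4 ⇒ r2c4=4.
Step 8. [r7c2∈{1,6}] across row 7, 1 lands solely at r7c2. So r7c2=1.
Step 9. [r3c9∈{2,4,5,8}] 8 has one home in col 9: r3c9. So r3c9=8.
Step 10. [r2c8∈{5}] r2c8's peers cover all but 5 ⇒ r2c8=5.
Step 11. [r4c7∈{4}] r4c7 has the single candidate 4 ⇒ r4c7=4.
Step 12. [r3c2∈{9}] r3c2 is down to just 9. So r3c2=9.
Step 13. [r9c6∈{1,2}] across row 9, 2 lands solely at r9c6. So r9c6=2.
Step 14. [r8c1∈{5}] r8c1 has the single candidate 5 ⇒ r8c1=5.
Step 15. [r2c5∈{7}] nothing but 7 survives at r2c5 ⇒ r2c5=7.
Step 16. [r9c2∈{7}] only 7 remains possible at r9c2. So r9c2=7.
Step 17. [r8c5∈{8}] r8c5 is down to just 8. So r8c5=8.
Step 18. [r9c7∈{1}] nothing but 1 survives at r9c7. So r9c7=1.
Step 19. [r8c9∈{4}] r8c9's peers cover all but 4. So r8c9=4.
Step 20. [r5c2∈{2}] r5c2 has the single candidate 2, so r5c2=2.
Step 21. [r3c6∈{5}] r3c6 is down to just 5. So r3c6=5.
Step 22. [r5c1∈{9}] nothing but 9 survives at r5c1, so r5c1=9.
Step 23. [r8c6∈{1}] r8c6 is down to just 1 ⇒ r8c6=1.
Step 24. [r7c8∈{6}] r7c8's peers cover all but 6. So r7c8=6.
Step 25. [r3c8∈{4}] r3c8's peers cover all but 4, so r3c8=4.
Step 26. [r9c3∈{3}] r9c3's peers cover all but 3. So r9c3=3.
Step 27. [r1c7∈{6}] r1c7 has the single candidate 6. So r1c7=6.
Step 28. [r5c7∈{5}] only 5 remains possible at r5c7 ⇒ r5c7=5.
Step 29. [r5c3∈{4}] nothing but 4 survives at r5c3 ⇒ r5c3=4.
Step 30. [r2c7∈{9}] only 9 remains possible at r2c7 ⇒ r2c7=9.
Step 31. [r4c9∈{7}] r4c9's peers cover all but 7 ⇒ r4c9=7.
Step 32. [r7c4∈{9}] only 9 remains possible at r7c4, so r7c4=9.
Step 33. [r1c1∈{1}] r1c1's peers cover all but 1. So r1c1=1.
Step 34. [r1c9∈{2}] only 2 remains possible at r1c9. So r1c9=2.
Step 35. [r4c6∈{9}] only 9 remains possible at r4c6 ⇒ r4c6=9.
Step 36. [r8c2∈{6}] only 6 remains possible at r8c2. So r8c2=6.
Step 37. [r6c4∈{6}] nothing but 6 survives at r6c4. So r6c4=6.
Step 38. [r3c4∈{2}] r3c4 has the single candidate 2. So r3c4=2.
Step 39. [r6c1∈{7}] only 7 remains possible at r6c1. So r6c1=7.
Step 40. [r7c9∈{5}] only 5 remains possible at r7c9, so r7c9=5.
Step 41. [r5c5∈{3}] r5c5 is down to just 3. So r5c5=3.
Step 42. [r2c2∈{8}] r2c2 has the single candidate 8, so r2c2=8.
Step 43. [r6c6∈{4}] nothing but 4 survives at r6c6 ⇒ r6c6=4.

Answer: 1 4 5 3 9 8 6 7 2 / 3 8 2 4 7 6 9 5 1 / 6 9 7 2 1 5 3 4 8 / 8 3 6 1 5 9 4 2 7 / 9 2 4 8 3 7 5 1 6 / 7 5 1 6 2 4 8 9 3 / 2 1 8 9 4 3 7 6 5 / 5 6 9 7 8 1 2 3 4 / 4 7 3 5 6 2 1 8 9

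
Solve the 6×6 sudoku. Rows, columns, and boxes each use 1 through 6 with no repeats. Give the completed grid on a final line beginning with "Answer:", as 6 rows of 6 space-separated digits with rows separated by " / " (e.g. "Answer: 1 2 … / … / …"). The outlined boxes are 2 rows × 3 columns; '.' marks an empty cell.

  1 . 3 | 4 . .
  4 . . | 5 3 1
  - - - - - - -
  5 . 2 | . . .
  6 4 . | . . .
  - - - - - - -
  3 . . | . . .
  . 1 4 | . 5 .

Step 1. [r1c2∈{2,5,6}] row 1 places 5 nowhere but r1c2 ⇒ r1c2=5.
Step 2. [r6c1∈{2}] r6c1 has the single candidate 2 ⇒ r6c1=2.
Step 3. [r5c2∈{6}] nothing but 6 survives at r5c2 ⇒ r5c2=6.
Step 4. [r4c6∈{2,3,5}] across row 4, 5 lands solely at r4c6. So r4c6=5.
Step 5. [r4c4∈{1,2,3}] row 4 places 3 nowhere but r4c4, so r4c4=3.
Step 6. [r5c4∈{1,2}] in col 4, 2 fits only at r5c4, so r5c4=2.
Step 7. [r5c5∈{1,4}] r5c5 is the only open cell in row 5 admitting 1. So r5c5=1.
Step 8. [r1c6∈{2,6}] 2 has one home in col 6: r1c6, so r1c6=2.
Step 9. [r6c4∈{6}] nothing but 6 survives at r6c4. So r6c4=6.
Step 10. [r3c6∈{4,6}] col 6 places 6 nowhere but r3c6 ⇒ r3c6=6.
Step 11. [r3c4∈{1}] nothing but 1 survives at r3c4, so r3c4=1.
Step 12. [r5c6∈{4}] nothing but 4 survives at r5c6 ⇒ r5c6=4.
Step 13. [r4c3∈{1}] only 1 remains possible at r4c3 ⇒ r4c3=1.
Step 14. [r4c5∈{2}] r4c5 has the single candidate 2, so r4c5=2.
Step 15. [r2c2∈{2}] r2c2's peers cover all but 2, so r2c2=2.
Step 16. [r5c3∈{5}] r5c3 is down to just 5. So r5c3=5.
Step 17. [r3c5∈{4}] r3c5's peers cover all but 4. So r3c5=4.
Step 18. [r2c3∈{6}] nothing but 6 survives at r2c3. So r2c3=6.
Step 19. [r1c5∈{6}] only 6 remains possible at r1c5, so r1c5=6.
Step 20. [r3c2∈{3}] r3c2's peers cover all but 3, so r3c2=3.
Step 21. [r6c6∈{3}] nothing but 3 survives at r6c6, so r6c6=3.

Answer: 1 5 3 4 6 2 / 4 2 6 5 3 1 / 5 3 2 1 4 6 / 6 4 1 3 2 5 / 3 6 5 2 1 4 / 2 1 4 6 5 3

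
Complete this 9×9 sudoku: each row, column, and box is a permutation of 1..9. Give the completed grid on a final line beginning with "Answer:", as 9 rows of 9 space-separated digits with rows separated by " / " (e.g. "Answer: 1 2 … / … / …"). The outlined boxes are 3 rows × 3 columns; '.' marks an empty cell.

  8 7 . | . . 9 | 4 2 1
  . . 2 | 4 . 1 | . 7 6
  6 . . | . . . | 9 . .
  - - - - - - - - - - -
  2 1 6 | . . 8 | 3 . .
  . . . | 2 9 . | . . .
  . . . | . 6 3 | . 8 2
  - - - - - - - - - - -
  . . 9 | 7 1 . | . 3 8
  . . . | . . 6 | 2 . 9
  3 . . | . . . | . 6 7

Step 1. [r3c8∈{5}] r3c8's peers cover all but 5, so r3c8=5.
Step 2. [r4c4∈{5}] only 5 remains possible at r4c4. So r4c4=5.
Step 3. [r8c8∈{1,4}] box 9 places 4 nowhere but r8c8. So r8c8=4.
Step 4. [r5c9∈{4,5}] col 9 places 5 nowhere but r5c9, so r5c9=5.
Step 5. [r9c7∈{1,5}] r9c7 is the only open cell in box 9 admitting 1, so r9c7=1.
Step 6. [r3c9∈{3}] r3c9 is down to just 3 ⇒ r3c9=3.
Step 7. [r3c2∈{4}] r3c2 has the single candidate 4 ⇒ r3c2=4.
Step 8. [r3c4∈{8}] r3c4's peers cover all but 8, so r3c4=8.
Step 9. [r8c1∈{1,5,7}] r8c1 is the only open cell in col 1 admitting 1 ⇒ r8c1=1.
Step 10. [r8c3∈{5,7,8}] across row 8, 7 lands solely at r8c3. So r8c3=7.
Step 11. [r7c7∈{5}] r7c7 has the single candidate 5 ⇒ r7c7=5.
Step 12. [r9c6∈{2,4,5}] 5 has one home in col 6: r9c6, so r9c6=5.
Step 13. [r7c1∈{4}] r7c1's peers cover all but 4. So r7c1=4.
Step 14. [r9c3∈{8}] nothing but 8 survives at r9c3. So r9c3=8.
Step 15. [r5c6∈{4,7}] in col 6, 4 fits only at r5c6. So r5c6=4.
Step 16. [r7c6∈{2}] r7c6 has the single candidate 2 ⇒ r7c6=2.
Step 17. [r5c3∈{3}] only 3 remains possible at r5c3 ⇒ r5c3=3.
Step 18. [r1c3∈{5}] r1c3's peers cover all but 5 ⇒ r1c3=5.
Step 19. [r1c5∈{3}] r1c5's peers cover all but 3. So r1c5=3.
Step 20. [r6c1∈{5,7,9}] across col 1, 5 lands solely at r6c1. So r6c1=5.
Step 21. [r5c1∈{7}] nothing but 7 survives at r5c1 ⇒ r5c1=7.
Step 22. [r6c2∈{9}] r6c2 is down to just 9, so r6c2=9.
Step 23. [r3c5∈{2,7}] 2 has one home in row 3: r3c5. So r3c5=2.
Step 24. [r4c9∈{4}] r4c9 has the single candidate 4 ⇒ r4c9=4.
Step 25. [r6c7∈{7}] nothing but 7 survives at r6c7. So r6c7=7.
Step 26. [r3c3∈{1}] only 1 remains possible at r3c3 ⇒ r3c3=1.
Step 27. [r4c5∈{7}] r4c5's peers cover all but 7, so r4c5=7.
Step 28. [r8c4∈{3}] only 3 remains possible at r8c4, so r8c4=3.
Step 29. [r2c2∈{3}] only 3 remains possible at r2c2. So r2c2=3.
Step 30. [r5c8∈{1}] r5c8 is down to just 1, so r5c8=1.
Step 31. [r2c5∈{5}] r2c5 has the single candidate 5 ⇒ r2c5=5.
Step 32. [r2c1∈{9}] r2c1 is down to just 9 ⇒ r2c1=9.
Step 33. [r6c4∈{1}] r6c4 is down to just 1. So r6c4=1.
Step 34. [r5c7∈{6}] nothing but 6 survives at r5c7. So r5c7=6.
Step 35. [r3c6∈{7}] nothing but 7 survives at r3c6. So r3c6=7.
Step 36. [r1c4∈{6}] nothing but 6 survives at r1c4, so r1c4=6.
Step 37. [r6c3∈{4}] r6c3 has the single candidate 4. So r6c3=4.
Step 38. [r9c5∈{4}] r9c5 is down to just 4, so r9c5=4.
Step 39. [r7c2∈{6}] r7c2's peers cover all but 6 ⇒ r7c2=6.
Step 40. [r8c5∈{8}] only 8 remains possible at r8c5, so r8c5=8.
Step 41. [r5c2∈{8}] r5c2 has the single candidate 8. So r5c2=8.
Step 42. [r2c7∈{8}] only 8 remains possible at r2c7 ⇒ r2c7=8.
Step 43. [r8c2∈{5}] r8c2 has the single candidate 5. So r8c2=5.
Step 44. [r9c2∈{2}] r9c2's peers cover all but 2. So r9c2=2.
Step 45. [r9c4∈{9}] nothing but 9 survives at r9c4. So r9c4=9.
Step 46. [r4c8∈{9}] nothing but 9 survives at r4c8 ⇒ r4c8=9.

Answer: 8 7 5 6 3 9 4 2 1 / 9 3 2 4 5 1 8 7 6 / 6 4 1 8 2 7 9 5 3 / 2 1 6 5 7 8 3 9 4 / 7 8 3 2 9 4 6 1 5 / 5 9 4 1 6 3 7 8 2 / 4 6 9 7 1 2 5 3 8 / 1 5 7 3 8 6 2 4 9 / 3 2 8 9 4 5 1 6 7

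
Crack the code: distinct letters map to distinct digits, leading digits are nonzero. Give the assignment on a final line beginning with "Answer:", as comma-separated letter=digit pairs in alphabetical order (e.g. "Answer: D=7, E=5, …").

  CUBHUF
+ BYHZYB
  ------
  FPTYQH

Step 1. [col 1: F + B ≡ H (mod 10)] no forcing yet in column 1 (carry-in 0); F=6 is free and consistent — try it. So F=6.
Step 2. [col 1: F + B ≡ H (mod 10)] column 1 (F + B ≡ H (mod 10), carry-in 0) doesn't pin H yet; pick H=8 and continue. So H=8.
Step 3. [col 1: F + B ≡ H (mod 10)] column 1 reads F+B+carry(0)=H with F=6, H=8; with digits 6,8 already taken and all letters distinct, the only value for B is 2. So B=2.
Step 4. [col 2: U + Y ≡ Q (mod 10)] column 2 (U + Y ≡ Q (mod 10), carry-in 0) doesn't pin Q yet; pick Q=9 and continue ⇒ Q=9.
Step 5. [col 2: U + Y ≡ Q (mod 10)] no forcing yet in column 2 (carry-in 0); U=4 is free and consistent — try it, so U=4.
Step 6. [col 2: U + Y ≡ Q (mod 10)] column 2 reads U+Y+carry(0)=Q with U=4, Q=9; with digits 2,4,6,8,9 already taken and all letters distinct, the only value for Y is 5 ⇒ Y=5.
Step 7. [col 3: H + Z ≡ Y (mod 10)] from column 3 (H=8, Y=5, carry-in 0, digits 2,4,5,6,8,9 already taken and all letters distinct): Z must equal 7 ⇒ Z=7.
Step 8. [col 4: B + H ≡ T (mod 10)] column 4 reads B+H+carry(1)=T with B=2, H=8; with digits 2,4,5,6,7,8,9 already taken and all letters distinct, the only value for T is 1. So T=1.
Step 9. [col 5: U + Y ≡ P (mod 10)] in column 5 we have U+Y≡P with carry-in 1; given U=4, Y=5 and digits 1,2,4,5,6,7,8,9 already taken and all letters distinct, that pins P to 0, so P=0.
Step 10. [col 6: C + B ≡ F (mod 10)] in column 6 we have C+B≡F with carry-in 1; given B=2, F=6 and digits 0,1,2,4,5,6,7,8,9 already taken and all letters distinct, that pins C to 3, so C=3.

Answer: B=2, C=3, F=6, H=8, P=0, Q=9, T=1, U=4, Y=5, Z=7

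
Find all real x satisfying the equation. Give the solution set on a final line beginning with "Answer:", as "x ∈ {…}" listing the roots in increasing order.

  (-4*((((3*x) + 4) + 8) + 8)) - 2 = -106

Step 1. [(-4*((((3*x) + 4) + 8) + 8)) - 2 = -106] peel the -2: add 2 from each side ⇒ sub: -4*((((3*x) + 4) + 8) + 8) = -104.
Step 2. [-4*((((3*x) + 4) + 8) + 8) = -104] -4 out front; divide by -4. So div: (((3*x) + 4) + 8) + 8 = 26.
Step 3. [(((3*x) + 4) + 8) + 8 = 26] the outer +8 inverts by subtracting 8, so sub: ((3*x) + 4) + 8 = 18.
Step 4. [((3*x) + 4) + 8 = 18] the outer +8 inverts by subtracting 8 ⇒ sub: (3*x) + 4 = 10.
Step 5. [(3*x) + 4 = 10] +4 is outermost — subtract 4 both sides. So sub: 3*x = 6.
Step 6. [3*x = 6] 3 out front; divide by 3, so div: x = 2.

Answer: x ∈ {2}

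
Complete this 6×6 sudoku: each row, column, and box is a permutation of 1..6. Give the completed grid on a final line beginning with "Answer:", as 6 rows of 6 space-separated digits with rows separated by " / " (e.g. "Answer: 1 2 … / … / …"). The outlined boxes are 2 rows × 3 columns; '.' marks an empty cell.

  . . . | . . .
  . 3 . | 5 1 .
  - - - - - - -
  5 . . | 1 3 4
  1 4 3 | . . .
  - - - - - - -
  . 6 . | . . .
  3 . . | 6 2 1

Step 1. [r6c3∈{4,5}] across row 6, 4 lands solely at r6c3 ⇒ r6c3=4.
Step 2. [r5c3∈{1,2,5}] 1 has one home in row 5: r5c3 ⇒ r5c3=1.
Step 3. [r3c3∈{2,6}] across row 3, 6 lands solely at r3c3. So r3c3=6.
Step 4. [r2c3∈{2}] r2c3's peers cover all but 2. So r2c3=2.
Step 5. [r2c6∈{6}] only 6 remains possible at r2c6. So r2c6=6.
Step 6. [r1c5∈{4}] nothing but 4 survives at r1c5. So r1c5=4.
Step 7. [r4c4∈{2}] nothing but 2 survives at r4c4, so r4c4=2.
Step 8. [r4c6∈{5}] r4c6's peers cover all but 5 ⇒ r4c6=5.
Step 9. [r1c4∈{3}] nothing but 3 survives at r1c4. So r1c4=3.
Step 10. [r6c2∈{5}] r6c2's peers cover all but 5 ⇒ r6c2=5.
Step 11. [r1c6∈{2}] r1c6 has the single candidate 2 ⇒ r1c6=2.
Step 12. [r5c1∈{2}] r5c1 has the single candidate 2 ⇒ r5c1=2.
Step 13. [r1c2∈{1}] nothing but 1 survives at r1c2 ⇒ r1c2=1.
Step 14. [r1c3∈{5}] only 5 remains possible at r1c3, so r1c3=5.
Step 15. [r4c5∈{6}] r4c5 has the single candidate 6, so r4c5=6.
Step 16. [r5c4∈{4}] r5c4 has the single candidate 4 ⇒ r5c4=4.
Step 17. [r5c6∈{3}] nothing but 3 survives at r5c6. So r5c6=3.
Step 18. [r2c1∈{4}] r2c1 has the single candidate 4, so r2c1=4.
Step 19. [r1c1∈{6}] r1c1 has the single candidate 6, so r1c1=6.
Step 20. [r3c2∈{2}] r3c2 has the single candidate 2. So r3c2=2.
Step 21. [r5c5∈{5}] only 5 remains possible at r5c5 ⇒ r5c5=5.

Answer: 6 1 5 3 4 2 / 4 3 2 5 1 6 / 5 2 6 1 3 4 / 1 4 3 2 6 5 / 2 6 1 4 5 3 / 3 5 4 6 2 1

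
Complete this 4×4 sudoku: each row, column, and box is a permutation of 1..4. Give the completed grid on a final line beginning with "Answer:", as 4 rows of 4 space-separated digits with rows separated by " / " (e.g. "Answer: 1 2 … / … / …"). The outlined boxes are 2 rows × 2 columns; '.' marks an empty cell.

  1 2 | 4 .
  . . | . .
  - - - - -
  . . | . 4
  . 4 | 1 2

Step 1. [r2c2∈{3}] only 3 remains possible at r2c2. So r2c2=3.
Step 2. [r3c3∈{3}] r3c3's peers cover all but 3, so r3c3=3.
Step 3. [r2c4∈{1}] nothing but 1 survives at r2c4, so r2c4=1.
Step 4. [r1c4∈{3}] r1c4 is down to just 3. So r1c4=3.
Step 5. [r4c1∈{3}] r4c1 is down to just 3, so r4c1=3.
Step 6. [r2c3∈{2}] r2c3 is down to just 2, so r2c3=2.
Step 7. [r3c1∈{2}] nothing but 2 survives at r3c1, so r3c1=2.
Step 8. [r3c2∈{1}] r3c2 is down to just 1. So r3c2=1.
Step 9. [r2c1∈{4}] r2c1 is down to just 4. So r2c1=4.

Answer: 1 2 4 3 / 4 3 2 1 / 2 1 3 4 / 3 4 1 2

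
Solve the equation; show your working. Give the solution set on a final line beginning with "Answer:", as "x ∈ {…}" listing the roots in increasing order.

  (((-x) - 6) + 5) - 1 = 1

Step 1. [(((-x) - 6) + 5) - 1 = 1] -1 is outermost — add 1 both sides ⇒ sub: ((-x) - 6) + 5 = 2.
Step 2. [((-x) - 6) + 5 = 2] peel the +5: subtract 5 from each side, so sub: (-x) - 6 = -3.
Step 3. [(-x) - 6 = -3] the outer -6 inverts by adding 6. So sub: -x = 3.
Step 4. [-x = 3] flip signs both sides, so neg: x = -3.

Answer: x ∈ {-3}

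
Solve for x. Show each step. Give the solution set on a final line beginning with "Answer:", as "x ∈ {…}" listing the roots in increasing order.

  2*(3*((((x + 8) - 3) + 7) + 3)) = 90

Step 1. [2*(3*((((x + 8) - 3) + 7) + 3)) = 90] LHS = 2·(…); ÷2 both sides ⇒ div: 3*((((x + 8) - 3) + 7) + 3) = 45.
Step 2. [3*((((x + 8) - 3) + 7) + 3) = 45] leading coefficient 3: divide by 3 ⇒ div: (((x + 8) - 3) + 7) + 3 = 15.
Step 3. [(((x + 8) - 3) + 7) + 3 = 15] 3 comes off first (subtract 3), so sub: ((x + 8) - 3) + 7 = 12.
Step 4. [((x + 8) - 3) + 7 = 12] 7 comes off first (subtract 7). So sub: (x + 8) - 3 = 5.
Step 5. [(x + 8) - 3 = 5] add 3: x sits inside (… - 3) ⇒ sub: x + 8 = 8.
Step 6. [x + 8 = 8] the outer +8 inverts by subtracting 8, so sub: x = 0.

Answer: x ∈ {0}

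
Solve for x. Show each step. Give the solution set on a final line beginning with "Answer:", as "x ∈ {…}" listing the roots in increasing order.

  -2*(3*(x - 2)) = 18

Step 1. [-2*(3*(x - 2)) = 18] -2 out front; divide by -2 ⇒ div: 3*(x - 2) = -9.
Step 2. [3*(x - 2) = -9] divide by the outer 3, so div: x - 2 = -3.
Step 3. [x - 2 = -3] the outer -2 inverts by adding 2. So sub: x = -1.

Answer: x ∈ {-1}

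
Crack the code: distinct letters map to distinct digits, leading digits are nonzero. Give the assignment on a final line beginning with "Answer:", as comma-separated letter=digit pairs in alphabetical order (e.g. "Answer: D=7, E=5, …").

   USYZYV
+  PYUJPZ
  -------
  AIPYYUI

Step 1. [col 1: V + Z ≡ I (mod 10)] no forcing yet in column 1 (carry-in 0); I=5 is free and consistent — try it. So I=5.
Step 2. [A] adding two 6-digit numbers gives at most 6+1 digits, and here it does — A is that final carry and must be 1, so A=1.
Step 3. [col 1: V + Z ≡ I (mod 10)] Z=8 is one option consistent with column 1 (V + Z ≡ I (mod 10), carry-in 0) — take it, so Z=8.
Step 4. [col 1: V + Z ≡ I (mod 10)] from column 1 (Z=8, I=5, carry-in 0, digits 1,5,8 already taken and all letters distinct): V must equal 7. So V=7.
Step 5. [col 2: Y + P ≡ U (mod 10)] several values work for Y in column 2 (Y + P ≡ U (mod 10), carry-in 1); try Y=2 ⇒ Y=2.
Step 6. [col 2: Y + P ≡ U (mod 10)] U=9 is one option consistent with column 2 (Y + P ≡ U (mod 10), carry-in 1) — take it. So U=9.
Step 7. [col 2: Y + P ≡ U (mod 10)] column 2: given Y=2, U=9, carry-in 1, and digits 1,2,5,7,8,9 already taken and all letters distinct, Y+P≡U (mod 10) forces P=6, so P=6.
Step 8. [col 3: Z + J ≡ Y (mod 10)] column 3 reads Z+J+carry(0)=Y with Z=8, Y=2; with digits 1,2,5,6,7,8,9 already taken and all letters distinct, the only value for J is 4, so J=4.
Step 9. [col 5: S + Y ≡ P (mod 10)] column 5: given Y=2, P=6, carry-in 1, and digits 1,2,4,5,6,7,8,9 already taken and all letters distinct, S+Y≡P (mod 10) forces S=3. So S=3.

Answer: A=1, I=5, J=4, P=6, S=3, U=9, V=7, Y=2, Z=8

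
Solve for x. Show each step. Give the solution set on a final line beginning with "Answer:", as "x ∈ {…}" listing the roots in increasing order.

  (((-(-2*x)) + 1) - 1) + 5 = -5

Step 1. [(((-(-2*x)) + 1) - 1) + 5 = -5] 5 comes off first (subtract 5), so sub: ((-(-2*x)) + 1) - 1 = -10.
Step 2. [((-(-2*x)) + 1) - 1 = -10] 1 comes off first (add 1), so sub: (-(-2*x)) + 1 = -9.
Step 3. [(-(-2*x)) + 1 = -9] subtract 1: x sits inside (… + 1), so sub: -(-2*x) = -10.
Step 4. [-(-2*x) = -10] leading − — multiply by −1 ⇒ neg: -2*x = 10.
Step 5. [-2*x = 10] LHS = -2·(…); ÷-2 both sides, so div: x = -5.

Answer: x ∈ {-5}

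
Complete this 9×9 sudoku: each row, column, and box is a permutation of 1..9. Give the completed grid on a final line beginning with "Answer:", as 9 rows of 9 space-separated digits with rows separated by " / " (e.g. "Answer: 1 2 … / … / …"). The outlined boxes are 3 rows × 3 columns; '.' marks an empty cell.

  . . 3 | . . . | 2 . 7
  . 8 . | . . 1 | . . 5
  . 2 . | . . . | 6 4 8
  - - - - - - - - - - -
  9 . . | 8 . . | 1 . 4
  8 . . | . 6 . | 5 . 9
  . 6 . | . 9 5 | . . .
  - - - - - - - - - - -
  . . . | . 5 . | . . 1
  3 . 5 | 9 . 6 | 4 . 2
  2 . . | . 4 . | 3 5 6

Step 1. [r2c8∈{3,9}] across box 3, 3 lands solely at r2c8, so r2c8=3.
Step 2. [r8c5∈{1,7,8}] r8c5 is the only open cell in col 5 admitting 1, so r8c5=1.
Step 3. [r9c4∈{7}] nothing but 7 survives at r9c4. So r9c4=7.
Step 4. [r8c2∈{7}] r8c2's peers cover all but 7 ⇒ r8c2=7.
Step 5. [r8c8∈{8}] nothing but 8 survives at r8c8, so r8c8=8.
Step 6. [r9c6∈{8}] nothing but 8 survives at r9c6 ⇒ r9c6=8.
Step 7. [r1c8∈{1,9}] in col 8, 1 fits only at r1c8. So r1c8=1.
Step 8. [r7c8∈{7,9}] 9 has one home in col 8: r7c8, so r7c8=9.
Step 9. [r7c2∈{4}] only 4 remains possible at r7c2, so r7c2=4.
Step 10. [r7c1∈{6}] r7c1 is down to just 6 ⇒ r7c1=6.
Step 11. [r2c3∈{4,6,7,9}] col 3 places 6 nowhere but r2c3 ⇒ r2c3=6.
Step 12. [r4c8∈{2,6,7}] in row 4, 6 fits only at r4c8 ⇒ r4c8=6.
Step 13. [r4c2∈{3,5}] in row 4, 5 fits only at r4c2 ⇒ r4c2=5.
Step 14. [r1c2∈{9}] r1c2 is down to just 9 ⇒ r1c2=9.
Step 15. [r1c6∈{4}] only 4 remains possible at r1c6 ⇒ r1c6=4.
Step 16. [r2c4∈{2}] only 2 remains possible at r2c4, so r2c4=2.
Step 17. [r4c5∈{2,3,7}] 2 has one home in col 5: r4c5. So r4c5=2.
Step 18. [r4c6∈{3,7}] in row 4, 3 fits only at r4c6. So r4c6=3.
Step 19. [r4c3∈{7}] r4c3 is down to just 7, so r4c3=7.
Step 20. [r3c3∈{1}] r3c3 is down to just 1 ⇒ r3c3=1.
Step 21. [r2c5∈{7}] r2c5's peers cover all but 7. So r2c5=7.
Step 22. [r6c1∈{1,4}] 1 has one home in col 1: r6c1 ⇒ r6c1=1.
Step 23. [r6c4∈{4}] r6c4's peers cover all but 4 ⇒ r6c4=4.
Step 24. [r1c1∈{5}] only 5 remains possible at r1c1. So r1c1=5.
Step 25. [r6c3∈{2}] r6c3's peers cover all but 2, so r6c3=2.
Step 26. [r6c8∈{7}] r6c8 has the single candidate 7 ⇒ r6c8=7.
Step 27. [r7c4∈{3}] r7c4's peers cover all but 3 ⇒ r7c4=3.
Step 28. [r3c4∈{5}] r3c4 has the single candidate 5. So r3c4=5.
Step 29. [r5c4∈{1}] only 1 remains possible at r5c4. So r5c4=1.
Step 30. [r5c2∈{3}] r5c2's peers cover all but 3. So r5c2=3.
Step 31. [r2c7∈{9}] r2c7 is down to just 9 ⇒ r2c7=9.
Step 32. [r7c7∈{7}] r7c7's peers cover all but 7 ⇒ r7c7=7.
Step 33. [r9c3∈{9}] r9c3's peers cover all but 9. So r9c3=9.
Step 34. [r6c7∈{8}] r6c7 is down to just 8, so r6c7=8.
Step 35. [r1c5∈{8}] r1c5 is down to just 8, so r1c5=8.
Step 36. [r9c2∈{1}] r9c2 is down to just 1, so r9c2=1.
Step 37. [r1c4∈{6}] nothing but 6 survives at r1c4, so r1c4=6.
Step 38. [r3c5∈{3}] r3c5 is down to just 3. So r3c5=3.
Step 39. [r5c8∈{2}] r5c8 has the single candidate 2, so r5c8=2.
Step 40. [r7c6∈{2}] only 2 remains possible at r7c6, so r7c6=2.
Step 41. [r3c1∈{7}] r3c1's peers cover all but 7. So r3c1=7.
Step 42. [r7c3∈{8}] nothing but 8 survives at r7c3. So r7c3=8.
Step 43. [r6c9∈{3}] nothing but 3 survives at r6c9 ⇒ r6c9=3.
Step 44. [r2c1∈{4}] r2c1 is down to just 4 ⇒ r2c1=4.
Step 45. [r5c3∈{4}] nothing but 4 survives at r5c3 ⇒ r5c3=4.
Step 46. [r3c6∈{9}] r3c6 is down to just 9 ⇒ r3c6=9.
Step 47. [r5c6∈{7}] nothing but 7 survives at r5c6. So r5c6=7.

Answer: 5 9 3 6 8 4 2 1 7 / 4 8 6 2 7 1 9 3 5 / 7 2 1 5 3 9 6 4 8 / 9 5 7 8 2 3 1 6 4 / 8 3 4 1 6 7 5 2 9 / 1 6 2 4 9 5 8 7 3 / 6 4 8 3 5 2 7 9 1 / 3 7 5 9 1 6 4 8 2 / 2 1 9 7 4 8 3 5 6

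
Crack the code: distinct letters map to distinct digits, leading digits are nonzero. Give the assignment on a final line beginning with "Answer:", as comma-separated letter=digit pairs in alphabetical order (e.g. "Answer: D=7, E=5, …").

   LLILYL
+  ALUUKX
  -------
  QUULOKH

Step 1. [col 1: L + X ≡ H (mod 10)] L=6 is one option consistent with column 1 (L + X ≡ H (mod 10), carry-in 0) — take it ⇒ L=6.
Step 2. [Q] adding two 6-digit numbers gives at most 6+1 digits, and here it does — Q is that final carry and must be 1. So Q=1.
Step 3. [col 1: L + X ≡ H (mod 10)] several values work for X in column 1 (L + X ≡ H (mod 10), carry-in 0); try X=3, so X=3.
Step 4. [col 1: L + X ≡ H (mod 10)] column 1: given L=6, X=3, carry-in 0, and digits 1,3,6 already taken and all letters distinct, L+X≡H (mod 10) forces H=9 ⇒ H=9.
Step 5. [col 2: Y + K ≡ K (mod 10)] column 2 reads Y+K+carry(0)=K with nothing yet; with digits 1,3,6,9 already taken and all letters distinct, the only value for Y is 0, so Y=0.
Step 6. [col 2: Y + K ≡ K (mod 10)] several values work for K in column 2 (Y + K ≡ K (mod 10), carry-in 0); try K=7, so K=7.
Step 7. [col 3: L + U ≡ O (mod 10)] O=8 is one option consistent with column 3 (L + U ≡ O (mod 10), carry-in 0) — take it. So O=8.
Step 8. [col 3: L + U ≡ O (mod 10)] column 3 reads L+U+carry(0)=O with L=6, O=8; with digits 0,1,3,6,7,8,9 already taken and all letters distinct, the only value for U is 2. So U=2.
Step 9. [col 4: I + U ≡ L (mod 10)] from column 4 (U=2, L=6, carry-in 0, digits 0,1,2,3,6,7,8,9 already taken and all letters distinct): I must equal 4 ⇒ I=4.
Step 10. [col 6: L + A ≡ U (mod 10)] column 6 reads L+A+carry(1)=U with L=6, U=2; with digits 0,1,2,3,4,6,7,8,9 already taken and all letters distinct, the only value for A is 5. So A=5.

Answer: A=5, H=9, I=4, K=7, L=6, O=8, Q=1, U=2, X=3, Y=0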